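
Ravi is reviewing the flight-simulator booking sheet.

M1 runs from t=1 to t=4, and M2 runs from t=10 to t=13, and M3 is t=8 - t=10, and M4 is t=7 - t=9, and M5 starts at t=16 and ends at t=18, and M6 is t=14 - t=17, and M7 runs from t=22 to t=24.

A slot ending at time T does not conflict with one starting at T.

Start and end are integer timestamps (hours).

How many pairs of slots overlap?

2

Sorted by start: M1, M4, M3, M2, M6, M5, M7.
M4 starts after M1 ends, so M1 has no further overlaps.
M3 starts before M4 ends → M4 and M3 overlap.
M2 starts after M4 ends, so M4 has no further overlaps.
M2 starts exactly when M3 ends (back-to-back, no overlap), so M3 has no further overlaps.
M6 starts after M2 ends, so M2 has no further overlaps.
M5 starts before M6 ends → M6 and M5 overlap.
M7 starts after M6 ends.
M7 starts after M5 ends.
Overlapping pairs: M3 & M4, M5 & M6 — 2 in total.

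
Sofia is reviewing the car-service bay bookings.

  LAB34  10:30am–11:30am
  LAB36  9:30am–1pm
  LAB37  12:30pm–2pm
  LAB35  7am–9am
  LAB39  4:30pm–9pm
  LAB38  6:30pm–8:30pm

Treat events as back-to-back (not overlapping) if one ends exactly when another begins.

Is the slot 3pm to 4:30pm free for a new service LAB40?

Yes — the slot is free

LAB35: ends 9am at or before LAB40 starts 3pm → clear.
LAB36: ends 1pm at or before LAB40 starts 3pm → clear.
LAB34: ends 11:30am at or before LAB40 starts 3pm → clear.
LAB37: ends 2pm at or before LAB40 starts 3pm → clear.
LAB39: starts 4:30pm at or after LAB40 ends 4:30pm → clear.
LAB38: starts 6:30pm at or after LAB40 ends 4:30pm → clear.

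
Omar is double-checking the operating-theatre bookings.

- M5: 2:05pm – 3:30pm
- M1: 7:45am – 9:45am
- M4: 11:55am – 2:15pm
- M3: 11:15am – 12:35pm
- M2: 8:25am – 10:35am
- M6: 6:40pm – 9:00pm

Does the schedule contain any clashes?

Yes

Sorted by start: M1, M2, M3, M4, M5, M6.
M2 starts before M1 ends → M1 and M2 overlap.
That's a conflict, so the schedule is not conflict-free.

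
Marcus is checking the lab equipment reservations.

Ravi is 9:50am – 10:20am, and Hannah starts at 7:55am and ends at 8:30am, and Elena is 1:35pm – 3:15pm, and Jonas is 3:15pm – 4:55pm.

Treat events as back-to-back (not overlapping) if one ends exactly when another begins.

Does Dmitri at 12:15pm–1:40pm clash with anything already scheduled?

Hannah: ends 8:30am at or before Dmitri starts 12:15pm → clear.
Ravi: ends 10:20am at or before Dmitri starts 12:15pm → clear.
Elena: starts 1:35pm before Dmitri ends 1:40pm, and ends 3:15pm after Dmitri starts 12:15pm → overlap.
Jonas: starts 3:15pm at or after Dmitri ends 1:40pm → clear.
Dmitri overlaps Elena.

Yes — it overlaps Elena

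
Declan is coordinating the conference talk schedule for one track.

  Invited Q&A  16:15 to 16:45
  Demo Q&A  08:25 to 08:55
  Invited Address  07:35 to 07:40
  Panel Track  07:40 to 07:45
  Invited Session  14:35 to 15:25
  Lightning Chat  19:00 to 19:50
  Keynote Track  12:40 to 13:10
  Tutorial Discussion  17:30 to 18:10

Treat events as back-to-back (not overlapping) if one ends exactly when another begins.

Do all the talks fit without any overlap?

Yes

Check each pair: they overlap iff neither finishes before the other starts.
Sorted by start: Invited Address, Panel Track, Demo Q&A, Keynote Track, Invited Session, Invited Q&A, Tutorial Discussion, Lightning Chat.
Panel Track starts exactly when Invited Address ends (back-to-back, no overlap), so nothing later overlaps Invited Address either.
Demo Q&A starts after Panel Track ends, so nothing later overlaps Panel Track either.
Keynote Track starts after Demo Q&A ends, so nothing later overlaps Demo Q&A either.
Invited Session starts after Keynote Track ends, so nothing later overlaps Keynote Track either.
Invited Q&A starts after Invited Session ends, so nothing later overlaps Invited Session either.
Tutorial Discussion starts after Invited Q&A ends, so nothing later overlaps Invited Q&A either.
Lightning Chat starts after Tutorial Discussion ends.
Every pair is clear; the schedule has no overlaps.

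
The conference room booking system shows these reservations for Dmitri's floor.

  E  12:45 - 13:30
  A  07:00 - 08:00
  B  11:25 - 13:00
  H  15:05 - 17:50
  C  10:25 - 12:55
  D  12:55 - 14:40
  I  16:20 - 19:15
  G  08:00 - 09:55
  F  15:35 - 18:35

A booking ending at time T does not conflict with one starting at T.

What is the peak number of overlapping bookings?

Sweep the timeline, counting +1 at each start and −1 at each end (ends before starts at a tie):
07:00 start A → 1
08:00 end A → 0
08:00 start G → 1
09:55 end G → 0
10:25 start C → 1
11:25 start B → 2
12:45 start E → 3
12:55 end C → 2
12:55 start D → 3
13:00 end B → 2
13:30 end E → 1
14:40 end D → 0
15:05 start H → 1
15:35 start F → 2
16:20 start I → 3
17:50 end H → 2
18:35 end F → 1
19:15 end I → 0
Peak is 3, at 12:45 (B, C, E).

3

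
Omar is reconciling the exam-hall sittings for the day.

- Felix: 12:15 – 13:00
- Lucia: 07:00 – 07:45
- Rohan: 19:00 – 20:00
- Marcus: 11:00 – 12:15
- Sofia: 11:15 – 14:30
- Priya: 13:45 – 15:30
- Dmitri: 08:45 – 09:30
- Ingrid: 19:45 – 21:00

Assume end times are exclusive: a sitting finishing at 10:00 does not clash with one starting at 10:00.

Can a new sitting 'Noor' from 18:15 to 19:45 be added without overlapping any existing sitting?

No — it overlaps Rohan

Lucia: ends 07:45 at or before Noor starts 18:15 → clear.
Dmitri: ends 09:30 at or before Noor starts 18:15 → clear.
Marcus: ends 12:15 at or before Noor starts 18:15 → clear.
Sofia: ends 14:30 at or before Noor starts 18:15 → clear.
Felix: ends 13:00 at or before Noor starts 18:15 → clear.
Priya: ends 15:30 at or before Noor starts 18:15 → clear.
Rohan: starts 19:00 before Noor ends 19:45, and ends 20:00 after Noor starts 18:15 → overlap.
Ingrid: starts 19:45 at or after Noor ends 19:45 → clear.
Noor overlaps Rohan.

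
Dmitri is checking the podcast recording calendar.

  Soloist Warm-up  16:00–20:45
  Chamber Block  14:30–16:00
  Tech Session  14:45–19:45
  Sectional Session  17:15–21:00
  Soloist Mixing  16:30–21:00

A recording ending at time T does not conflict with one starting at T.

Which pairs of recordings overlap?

Chamber Block & Tech Session, Sectional Session & Soloist Mixing, Sectional Session & Soloist Warm-up, Sectional Session & Tech Session, Soloist Mixing & Soloist Warm-up, Soloist Mixing & Tech Session, Soloist Warm-up & Tech Session

Sorted by start: Chamber Block, Tech Session, Soloist Warm-up, Soloist Mixing, Sectional Session.
Tech Session starts before Chamber Block ends → Chamber Block and Tech Session overlap.
Soloist Warm-up starts exactly when Chamber Block ends (back-to-back, no overlap); Chamber Block is clear from here.
Soloist Warm-up starts before Tech Session ends → Tech Session and Soloist Warm-up overlap.
Soloist Mixing starts before Tech Session ends → Tech Session and Soloist Mixing overlap.
Sectional Session starts before Tech Session ends → Tech Session and Sectional Session overlap.
Soloist Mixing starts before Soloist Warm-up ends → Soloist Warm-up and Soloist Mixing overlap.
Sectional Session starts before Soloist Warm-up ends → Soloist Warm-up and Sectional Session overlap.
Sectional Session starts before Soloist Mixing ends → Soloist Mixing and Sectional Session overlap.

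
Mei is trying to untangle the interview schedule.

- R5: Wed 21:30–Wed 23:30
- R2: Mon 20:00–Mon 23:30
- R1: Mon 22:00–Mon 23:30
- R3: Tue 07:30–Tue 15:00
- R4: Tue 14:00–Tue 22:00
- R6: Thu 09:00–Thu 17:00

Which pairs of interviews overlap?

Check each pair: they overlap iff neither finishes before the other starts.
Sorted by start: R2, R1, R3, R4, R5, R6.
R1 starts before R2 ends → R2 and R1 overlap.
R3 starts after R2 ends; R2 is clear from here.
R3 starts after R1 ends; R1 is clear from here.
R4 starts before R3 ends → R3 and R4 overlap.
R5 starts after R3 ends; R3 is clear from here.
R5 starts after R4 ends; R4 is clear from here.
R6 starts after R5 ends.

R1 & R2, R3 & R4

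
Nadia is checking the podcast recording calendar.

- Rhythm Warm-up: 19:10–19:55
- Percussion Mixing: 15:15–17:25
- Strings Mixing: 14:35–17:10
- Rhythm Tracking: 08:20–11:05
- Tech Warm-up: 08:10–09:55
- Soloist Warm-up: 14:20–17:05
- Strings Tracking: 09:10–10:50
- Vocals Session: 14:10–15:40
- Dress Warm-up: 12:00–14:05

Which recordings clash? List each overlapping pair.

Sorted by start: Tech Warm-up, Rhythm Tracking, Strings Tracking, Dress Warm-up, Vocals Session, Soloist Warm-up, Strings Mixing, Percussion Mixing, Rhythm Warm-up.
Rhythm Tracking starts before Tech Warm-up ends → Tech Warm-up and Rhythm Tracking overlap.
Strings Tracking starts before Tech Warm-up ends → Tech Warm-up and Strings Tracking overlap.
Dress Warm-up starts after Tech Warm-up ends — done with Tech Warm-up.
Strings Tracking starts before Rhythm Tracking ends → Rhythm Tracking and Strings Tracking overlap.
Dress Warm-up starts after Rhythm Tracking ends — done with Rhythm Tracking.
Dress Warm-up starts after Strings Tracking ends — done with Strings Tracking.
Vocals Session starts after Dress Warm-up ends — done with Dress Warm-up.
Soloist Warm-up starts before Vocals Session ends → Vocals Session and Soloist Warm-up overlap.
Strings Mixing starts before Vocals Session ends → Vocals Session and Strings Mixing overlap.
Percussion Mixing starts before Vocals Session ends → Vocals Session and Percussion Mixing overlap.
Rhythm Warm-up starts after Vocals Session ends.
Strings Mixing starts before Soloist Warm-up ends → Soloist Warm-up and Strings Mixing overlap.
Percussion Mixing starts before Soloist Warm-up ends → Soloist Warm-up and Percussion Mixing overlap.
Rhythm Warm-up starts after Soloist Warm-up ends.
Percussion Mixing starts before Strings Mixing ends → Strings Mixing and Percussion Mixing overlap.
Rhythm Warm-up starts after Strings Mixing ends.
Rhythm Warm-up starts after Percussion Mixing ends.

Percussion Mixing & Soloist Warm-up, Percussion Mixing & Strings Mixing, Percussion Mixing & Vocals Session, Rhythm Tracking & Strings Tracking, Rhythm Tracking & Tech Warm-up, Soloist Warm-up & Strings Mixing, Soloist Warm-up & Vocals Session, Strings Mixing & Vocals Session, Strings Tracking & Tech Warm-up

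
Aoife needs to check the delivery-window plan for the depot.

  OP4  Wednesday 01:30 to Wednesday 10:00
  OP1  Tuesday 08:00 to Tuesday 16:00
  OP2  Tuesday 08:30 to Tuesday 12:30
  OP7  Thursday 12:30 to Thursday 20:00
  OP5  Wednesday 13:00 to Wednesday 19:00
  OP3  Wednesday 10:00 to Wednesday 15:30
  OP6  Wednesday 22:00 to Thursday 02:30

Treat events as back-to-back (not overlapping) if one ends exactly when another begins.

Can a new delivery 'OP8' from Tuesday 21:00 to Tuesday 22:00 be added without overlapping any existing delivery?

Yes — the slot is free

OP1: ends Tuesday 16:00 at or before OP8 starts Tuesday 21:00 → clear.
OP2: ends Tuesday 12:30 at or before OP8 starts Tuesday 21:00 → clear.
OP4: starts Wednesday 01:30 at or after OP8 ends Tuesday 22:00 → clear.
OP3: starts Wednesday 10:00 at or after OP8 ends Tuesday 22:00 → clear.
OP5: starts Wednesday 13:00 at or after OP8 ends Tuesday 22:00 → clear.
OP6: starts Wednesday 22:00 at or after OP8 ends Tuesday 22:00 → clear.
OP7: starts Thursday 12:30 at or after OP8 ends Tuesday 22:00 → clear.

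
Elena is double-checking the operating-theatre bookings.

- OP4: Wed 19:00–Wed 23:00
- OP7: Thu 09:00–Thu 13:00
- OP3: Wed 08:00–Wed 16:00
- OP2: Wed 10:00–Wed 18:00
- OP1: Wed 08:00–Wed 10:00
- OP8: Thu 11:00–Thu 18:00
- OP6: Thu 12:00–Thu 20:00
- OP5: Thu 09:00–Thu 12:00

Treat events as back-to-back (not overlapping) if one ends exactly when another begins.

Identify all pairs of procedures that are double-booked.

Sorted by start: OP1, OP3, OP2, OP4, OP5, OP7, OP8, OP6.
OP3 starts before OP1 ends → OP1 and OP3 overlap.
OP2 starts exactly when OP1 ends (back-to-back, no overlap), so OP1 has no further overlaps.
OP2 starts before OP3 ends → OP3 and OP2 overlap.
OP4 starts after OP3 ends, so OP3 has no further overlaps.
OP4 starts after OP2 ends, so OP2 has no further overlaps.
OP5 starts after OP4 ends, so OP4 has no further overlaps.
OP7 starts before OP5 ends → OP5 and OP7 overlap.
OP8 starts before OP5 ends → OP5 and OP8 overlap.
OP6 starts exactly when OP5 ends (back-to-back, no overlap).
OP8 starts before OP7 ends → OP7 and OP8 overlap.
OP6 starts before OP7 ends → OP7 and OP6 overlap.
OP6 starts before OP8 ends → OP8 and OP6 overlap.

OP1 & OP3, OP2 & OP3, OP5 & OP7, OP5 & OP8, OP6 & OP7, OP6 & OP8, OP7 & OP8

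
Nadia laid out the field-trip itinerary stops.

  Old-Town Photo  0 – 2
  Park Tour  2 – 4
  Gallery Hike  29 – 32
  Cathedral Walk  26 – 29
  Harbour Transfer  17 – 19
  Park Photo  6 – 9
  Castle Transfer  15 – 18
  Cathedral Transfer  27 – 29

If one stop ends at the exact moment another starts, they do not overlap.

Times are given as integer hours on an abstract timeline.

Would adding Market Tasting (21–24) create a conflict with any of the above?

No — it doesn't clash with anything

Old-Town Photo: ends 2 at or before Market Tasting starts 21 → clear.
Park Tour: ends 4 at or before Market Tasting starts 21 → clear.
Park Photo: ends 9 at or before Market Tasting starts 21 → clear.
Castle Transfer: ends 18 at or before Market Tasting starts 21 → clear.
Harbour Transfer: ends 19 at or before Market Tasting starts 21 → clear.
Cathedral Walk: starts 26 at or after Market Tasting ends 24 → clear.
Cathedral Transfer: starts 27 at or after Market Tasting ends 24 → clear.
Gallery Hike: starts 29 at or after Market Tasting ends 24 → clear.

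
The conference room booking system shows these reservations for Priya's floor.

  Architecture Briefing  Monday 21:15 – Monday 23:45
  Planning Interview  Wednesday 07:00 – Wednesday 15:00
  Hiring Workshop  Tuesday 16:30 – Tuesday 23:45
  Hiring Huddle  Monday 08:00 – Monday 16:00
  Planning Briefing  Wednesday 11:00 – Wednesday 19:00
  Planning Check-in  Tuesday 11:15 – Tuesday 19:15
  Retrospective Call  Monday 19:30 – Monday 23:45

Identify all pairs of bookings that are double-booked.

Sorted by start: Hiring Huddle, Retrospective Call, Architecture Briefing, Planning Check-in, Hiring Workshop, Planning Interview, Planning Briefing.
Retrospective Call starts after Hiring Huddle ends — done with Hiring Huddle.
Architecture Briefing starts before Retrospective Call ends → Retrospective Call and Architecture Briefing overlap.
Planning Check-in starts after Retrospective Call ends — done with Retrospective Call.
Planning Check-in starts after Architecture Briefing ends — done with Architecture Briefing.
Hiring Workshop starts before Planning Check-in ends → Planning Check-in and Hiring Workshop overlap.
Planning Interview starts after Planning Check-in ends — done with Planning Check-in.
Planning Interview starts after Hiring Workshop ends — done with Hiring Workshop.
Planning Briefing starts before Planning Interview ends → Planning Interview and Planning Briefing overlap.

Architecture Briefing & Retrospective Call, Hiring Workshop & Planning Check-in, Planning Briefing & Planning Interview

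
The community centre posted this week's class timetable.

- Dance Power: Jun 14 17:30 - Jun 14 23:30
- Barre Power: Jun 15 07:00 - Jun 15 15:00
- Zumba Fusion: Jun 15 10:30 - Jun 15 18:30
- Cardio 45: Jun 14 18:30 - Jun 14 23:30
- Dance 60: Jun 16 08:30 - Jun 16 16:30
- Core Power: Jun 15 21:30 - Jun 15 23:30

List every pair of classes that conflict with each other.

Sorted by start: Dance Power, Cardio 45, Barre Power, Zumba Fusion, Core Power, Dance 60.
Cardio 45 starts before Dance Power ends → Dance Power and Cardio 45 overlap.
Barre Power starts after Dance Power ends — done with Dance Power.
Barre Power starts after Cardio 45 ends — done with Cardio 45.
Zumba Fusion starts before Barre Power ends → Barre Power and Zumba Fusion overlap.
Core Power starts after Barre Power ends — done with Barre Power.
Core Power starts after Zumba Fusion ends — done with Zumba Fusion.
Dance 60 starts after Core Power ends.

Barre Power & Zumba Fusion, Cardio 45 & Dance Power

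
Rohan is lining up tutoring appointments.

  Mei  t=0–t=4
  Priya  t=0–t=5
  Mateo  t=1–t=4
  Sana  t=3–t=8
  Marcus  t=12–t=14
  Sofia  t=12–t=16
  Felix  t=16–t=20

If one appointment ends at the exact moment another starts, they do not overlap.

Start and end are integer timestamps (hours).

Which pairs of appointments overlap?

Sorted by start: Mei, Priya, Mateo, Sana, Marcus, Sofia, Felix.
Priya starts before Mei ends → Mei and Priya overlap.
Mateo starts before Mei ends → Mei and Mateo overlap.
Sana starts before Mei ends → Mei and Sana overlap.
Marcus starts after Mei ends, so nothing later overlaps Mei either.
Mateo starts before Priya ends → Priya and Mateo overlap.
Sana starts before Priya ends → Priya and Sana overlap.
Marcus starts after Priya ends, so nothing later overlaps Priya either.
Sana starts before Mateo ends → Mateo and Sana overlap.
Marcus starts after Mateo ends, so nothing later overlaps Mateo either.
Marcus starts after Sana ends, so nothing later overlaps Sana either.
Sofia starts before Marcus ends → Marcus and Sofia overlap.
Felix starts after Marcus ends.
Felix starts exactly when Sofia ends (back-to-back, no overlap).

Marcus & Sofia, Mateo & Mei, Mateo & Priya, Mateo & Sana, Mei & Priya, Mei & Sana, Priya & Sana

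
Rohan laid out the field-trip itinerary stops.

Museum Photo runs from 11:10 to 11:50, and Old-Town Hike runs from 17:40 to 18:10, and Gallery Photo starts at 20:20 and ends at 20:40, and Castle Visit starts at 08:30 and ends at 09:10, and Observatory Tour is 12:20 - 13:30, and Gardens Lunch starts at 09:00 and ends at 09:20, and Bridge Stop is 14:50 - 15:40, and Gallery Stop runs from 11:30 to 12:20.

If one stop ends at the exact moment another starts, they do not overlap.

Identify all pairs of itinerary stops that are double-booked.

Castle Visit & Gardens Lunch, Gallery Stop & Museum Photo

Sorted by start: Castle Visit, Gardens Lunch, Museum Photo, Gallery Stop, Observatory Tour, Bridge Stop, Old-Town Hike, Gallery Photo.
Gardens Lunch starts before Castle Visit ends → Castle Visit and Gardens Lunch overlap.
Museum Photo starts after Castle Visit ends, so nothing later overlaps Castle Visit either.
Museum Photo starts after Gardens Lunch ends, so nothing later overlaps Gardens Lunch either.
Gallery Stop starts before Museum Photo ends → Museum Photo and Gallery Stop overlap.
Observatory Tour starts after Museum Photo ends, so nothing later overlaps Museum Photo either.
Observatory Tour starts exactly when Gallery Stop ends (back-to-back, no overlap), so nothing later overlaps Gallery Stop either.
Bridge Stop starts after Observatory Tour ends, so nothing later overlaps Observatory Tour either.
Old-Town Hike starts after Bridge Stop ends, so nothing later overlaps Bridge Stop either.
Gallery Photo starts after Old-Town Hike ends.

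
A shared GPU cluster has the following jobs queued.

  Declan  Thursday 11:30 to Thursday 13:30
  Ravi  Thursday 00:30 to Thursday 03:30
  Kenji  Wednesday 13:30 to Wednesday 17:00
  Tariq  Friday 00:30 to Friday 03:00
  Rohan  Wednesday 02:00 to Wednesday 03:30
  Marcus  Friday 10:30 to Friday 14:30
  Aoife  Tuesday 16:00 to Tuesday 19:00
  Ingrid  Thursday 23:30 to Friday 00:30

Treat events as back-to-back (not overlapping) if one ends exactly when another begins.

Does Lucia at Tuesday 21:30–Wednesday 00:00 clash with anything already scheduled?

Aoife: ends Tuesday 19:00 at or before Lucia starts Tuesday 21:30 → clear.
Rohan: starts Wednesday 02:00 at or after Lucia ends Wednesday 00:00 → clear.
Kenji: starts Wednesday 13:30 at or after Lucia ends Wednesday 00:00 → clear.
Ravi: starts Thursday 00:30 at or after Lucia ends Wednesday 00:00 → clear.
Declan: starts Thursday 11:30 at or after Lucia ends Wednesday 00:00 → clear.
Ingrid: starts Thursday 23:30 at or after Lucia ends Wednesday 00:00 → clear.
Tariq: starts Friday 00:30 at or after Lucia ends Wednesday 00:00 → clear.
Marcus: starts Friday 10:30 at or after Lucia ends Wednesday 00:00 → clear.

No — it doesn't clash with anything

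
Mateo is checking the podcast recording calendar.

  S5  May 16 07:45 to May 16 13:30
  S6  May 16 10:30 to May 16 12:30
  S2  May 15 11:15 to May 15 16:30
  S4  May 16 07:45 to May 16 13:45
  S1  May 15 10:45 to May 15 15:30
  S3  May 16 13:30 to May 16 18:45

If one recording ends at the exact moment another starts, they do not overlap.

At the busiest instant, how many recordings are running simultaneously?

3

Sort all start/end points and keep a running count:
May 15 10:45 start S1 → 1
May 15 11:15 start S2 → 2
May 15 15:30 end S1 → 1
May 15 16:30 end S2 → 0
May 16 07:45 start S4 → 1
May 16 07:45 start S5 → 2
May 16 10:30 start S6 → 3
May 16 12:30 end S6 → 2
May 16 13:30 end S5 → 1
May 16 13:30 start S3 → 2
May 16 13:45 end S4 → 1
May 16 18:45 end S3 → 0
Peak is 3, at May 16 10:30 (S4, S5, S6).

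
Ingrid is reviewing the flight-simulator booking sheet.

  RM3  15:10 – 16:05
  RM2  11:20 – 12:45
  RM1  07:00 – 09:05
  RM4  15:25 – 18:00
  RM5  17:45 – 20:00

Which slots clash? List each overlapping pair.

Sorted by start: RM1, RM2, RM3, RM4, RM5.
RM2 starts after RM1 ends, so RM1 has no further overlaps.
RM3 starts after RM2 ends, so RM2 has no further overlaps.
RM4 starts before RM3 ends → RM3 and RM4 overlap.
RM5 starts after RM3 ends.
RM5 starts before RM4 ends → RM4 and RM5 overlap.

RM3 & RM4, RM4 & RM5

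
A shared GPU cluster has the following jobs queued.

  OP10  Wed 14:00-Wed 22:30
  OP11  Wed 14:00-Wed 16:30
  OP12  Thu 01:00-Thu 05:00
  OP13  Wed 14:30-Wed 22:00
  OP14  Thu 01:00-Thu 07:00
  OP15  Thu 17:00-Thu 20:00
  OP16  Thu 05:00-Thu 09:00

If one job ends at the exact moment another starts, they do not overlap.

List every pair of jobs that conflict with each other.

Two intervals overlap when each starts before the other ends.
Sorted by start: OP10, OP11, OP13, OP12, OP14, OP16, OP15.
OP11 starts before OP10 ends → OP10 and OP11 overlap.
OP13 starts before OP10 ends → OP10 and OP13 overlap.
OP12 starts after OP10 ends, so OP10 has no further overlaps.
OP13 starts before OP11 ends → OP11 and OP13 overlap.
OP12 starts after OP11 ends, so OP11 has no further overlaps.
OP12 starts after OP13 ends, so OP13 has no further overlaps.
OP14 starts before OP12 ends → OP12 and OP14 overlap.
OP16 starts exactly when OP12 ends (back-to-back, no overlap), so OP12 has no further overlaps.
OP16 starts before OP14 ends → OP14 and OP16 overlap.
OP15 starts after OP14 ends.
OP15 starts after OP16 ends.

OP10 & OP11, OP10 & OP13, OP11 & OP13, OP12 & OP14, OP14 & OP16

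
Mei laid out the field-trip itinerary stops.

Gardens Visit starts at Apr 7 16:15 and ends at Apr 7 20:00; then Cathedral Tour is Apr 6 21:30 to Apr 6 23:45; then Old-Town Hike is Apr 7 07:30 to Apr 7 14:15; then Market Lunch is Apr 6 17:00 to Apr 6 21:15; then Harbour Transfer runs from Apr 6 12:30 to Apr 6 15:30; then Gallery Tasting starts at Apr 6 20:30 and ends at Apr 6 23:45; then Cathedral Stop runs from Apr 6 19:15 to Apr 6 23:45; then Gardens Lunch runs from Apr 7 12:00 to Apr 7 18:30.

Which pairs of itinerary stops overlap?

Sorted by start: Harbour Transfer, Market Lunch, Cathedral Stop, Gallery Tasting, Cathedral Tour, Old-Town Hike, Gardens Lunch, Gardens Visit.
Market Lunch starts after Harbour Transfer ends; Harbour Transfer is clear from here.
Cathedral Stop starts before Market Lunch ends → Market Lunch and Cathedral Stop overlap.
Gallery Tasting starts before Market Lunch ends → Market Lunch and Gallery Tasting overlap.
Cathedral Tour starts after Market Lunch ends; Market Lunch is clear from here.
Gallery Tasting starts before Cathedral Stop ends → Cathedral Stop and Gallery Tasting overlap.
Cathedral Tour starts before Cathedral Stop ends → Cathedral Stop and Cathedral Tour overlap.
Old-Town Hike starts after Cathedral Stop ends; Cathedral Stop is clear from here.
Cathedral Tour starts before Gallery Tasting ends → Gallery Tasting and Cathedral Tour overlap.
Old-Town Hike starts after Gallery Tasting ends; Gallery Tasting is clear from here.
Old-Town Hike starts after Cathedral Tour ends; Cathedral Tour is clear from here.
Gardens Lunch starts before Old-Town Hike ends → Old-Town Hike and Gardens Lunch overlap.
Gardens Visit starts after Old-Town Hike ends.
Gardens Visit starts before Gardens Lunch ends → Gardens Lunch and Gardens Visit overlap.

Cathedral Stop & Cathedral Tour, Cathedral Stop & Gallery Tasting, Cathedral Stop & Market Lunch, Cathedral Tour & Gallery Tasting, Gallery Tasting & Market Lunch, Gardens Lunch & Gardens Visit, Gardens Lunch & Old-Town Hike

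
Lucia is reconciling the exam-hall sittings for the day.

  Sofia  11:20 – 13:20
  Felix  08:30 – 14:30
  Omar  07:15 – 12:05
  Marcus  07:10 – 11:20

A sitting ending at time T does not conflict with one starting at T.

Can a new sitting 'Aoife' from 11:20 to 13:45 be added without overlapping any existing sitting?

No — it overlaps Felix, Omar, Sofia

Marcus: ends 11:20 at or before Aoife starts 11:20 → clear.
Omar: starts 07:15 before Aoife ends 13:45, and ends 12:05 after Aoife starts 11:20 → overlap.
Felix: starts 08:30 before Aoife ends 13:45, and ends 14:30 after Aoife starts 11:20 → overlap.
Sofia: starts 11:20 before Aoife ends 13:45, and ends 13:20 after Aoife starts 11:20 → overlap.
Aoife overlaps Omar, Felix, Sofia.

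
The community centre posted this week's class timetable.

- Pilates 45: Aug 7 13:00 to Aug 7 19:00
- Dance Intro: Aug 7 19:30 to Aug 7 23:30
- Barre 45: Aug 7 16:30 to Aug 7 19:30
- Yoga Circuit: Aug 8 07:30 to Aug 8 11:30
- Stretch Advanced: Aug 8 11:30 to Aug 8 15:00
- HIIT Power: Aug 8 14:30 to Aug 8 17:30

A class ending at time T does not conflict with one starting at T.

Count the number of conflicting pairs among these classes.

Sorted by start: Pilates 45, Barre 45, Dance Intro, Yoga Circuit, Stretch Advanced, HIIT Power.
Barre 45 starts before Pilates 45 ends → Pilates 45 and Barre 45 overlap.
Dance Intro starts after Pilates 45 ends, so nothing later overlaps Pilates 45 either.
Dance Intro starts exactly when Barre 45 ends (back-to-back, no overlap), so nothing later overlaps Barre 45 either.
Yoga Circuit starts after Dance Intro ends, so nothing later overlaps Dance Intro either.
Stretch Advanced starts exactly when Yoga Circuit ends (back-to-back, no overlap), so nothing later overlaps Yoga Circuit either.
HIIT Power starts before Stretch Advanced ends → Stretch Advanced and HIIT Power overlap.
Overlapping pairs: Barre 45 & Pilates 45, HIIT Power & Stretch Advanced — 2 in total.

2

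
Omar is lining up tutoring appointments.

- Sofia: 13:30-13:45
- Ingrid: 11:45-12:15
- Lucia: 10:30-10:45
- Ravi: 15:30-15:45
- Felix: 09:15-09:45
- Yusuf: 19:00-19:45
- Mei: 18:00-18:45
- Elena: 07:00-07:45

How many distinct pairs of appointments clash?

0

Two intervals overlap when each starts before the other ends.
Sorted by start: Elena, Felix, Lucia, Ingrid, Sofia, Ravi, Mei, Yusuf.
Felix starts after Elena ends; Elena is clear from here.
Lucia starts after Felix ends; Felix is clear from here.
Ingrid starts after Lucia ends; Lucia is clear from here.
Sofia starts after Ingrid ends; Ingrid is clear from here.
Ravi starts after Sofia ends; Sofia is clear from here.
Mei starts after Ravi ends; Ravi is clear from here.
Yusuf starts after Mei ends.
No pair overlaps.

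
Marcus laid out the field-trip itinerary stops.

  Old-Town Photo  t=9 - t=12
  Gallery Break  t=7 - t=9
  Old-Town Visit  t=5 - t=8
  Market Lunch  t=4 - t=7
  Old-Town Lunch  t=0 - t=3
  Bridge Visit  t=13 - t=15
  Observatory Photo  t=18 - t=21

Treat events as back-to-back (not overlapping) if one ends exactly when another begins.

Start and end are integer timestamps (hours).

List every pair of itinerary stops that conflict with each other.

Sorted by start: Old-Town Lunch, Market Lunch, Old-Town Visit, Gallery Break, Old-Town Photo, Bridge Visit, Observatory Photo.
Market Lunch starts after Old-Town Lunch ends, so nothing later overlaps Old-Town Lunch either.
Old-Town Visit starts before Market Lunch ends → Market Lunch and Old-Town Visit overlap.
Gallery Break starts exactly when Market Lunch ends (back-to-back, no overlap), so nothing later overlaps Market Lunch either.
Gallery Break starts before Old-Town Visit ends → Old-Town Visit and Gallery Break overlap.
Old-Town Photo starts after Old-Town Visit ends, so nothing later overlaps Old-Town Visit either.
Old-Town Photo starts exactly when Gallery Break ends (back-to-back, no overlap), so nothing later overlaps Gallery Break either.
Bridge Visit starts after Old-Town Photo ends, so nothing later overlaps Old-Town Photo either.
Observatory Photo starts after Bridge Visit ends.

Gallery Break & Old-Town Visit, Market Lunch & Old-Town Visit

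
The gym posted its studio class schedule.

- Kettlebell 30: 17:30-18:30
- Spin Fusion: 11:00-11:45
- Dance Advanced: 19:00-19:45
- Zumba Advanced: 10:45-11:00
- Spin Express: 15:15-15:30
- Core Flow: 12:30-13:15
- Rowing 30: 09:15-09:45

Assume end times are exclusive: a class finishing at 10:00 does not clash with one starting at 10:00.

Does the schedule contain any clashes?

No

Sorted by start: Rowing 30, Zumba Advanced, Spin Fusion, Core Flow, Spin Express, Kettlebell 30, Dance Advanced.
Zumba Advanced starts after Rowing 30 ends, so Rowing 30 has no further overlaps.
Spin Fusion starts exactly when Zumba Advanced ends (back-to-back, no overlap), so Zumba Advanced has no further overlaps.
Core Flow starts after Spin Fusion ends, so Spin Fusion has no further overlaps.
Spin Express starts after Core Flow ends, so Core Flow has no further overlaps.
Kettlebell 30 starts after Spin Express ends, so Spin Express has no further overlaps.
Dance Advanced starts after Kettlebell 30 ends.
Every pair is clear; the schedule has no overlaps.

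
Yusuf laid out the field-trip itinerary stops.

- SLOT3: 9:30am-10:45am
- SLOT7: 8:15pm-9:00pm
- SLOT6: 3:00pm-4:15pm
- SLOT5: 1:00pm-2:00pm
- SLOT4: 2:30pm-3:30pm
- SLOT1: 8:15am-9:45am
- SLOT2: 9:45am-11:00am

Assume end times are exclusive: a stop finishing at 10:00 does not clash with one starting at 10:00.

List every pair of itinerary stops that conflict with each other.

Sorted by start: SLOT1, SLOT3, SLOT2, SLOT5, SLOT4, SLOT6, SLOT7.
SLOT3 starts before SLOT1 ends → SLOT1 and SLOT3 overlap.
SLOT2 starts exactly when SLOT1 ends (back-to-back, no overlap) — done with SLOT1.
SLOT2 starts before SLOT3 ends → SLOT3 and SLOT2 overlap.
SLOT5 starts after SLOT3 ends — done with SLOT3.
SLOT5 starts after SLOT2 ends — done with SLOT2.
SLOT4 starts after SLOT5 ends — done with SLOT5.
SLOT6 starts before SLOT4 ends → SLOT4 and SLOT6 overlap.
SLOT7 starts after SLOT4 ends.
SLOT7 starts after SLOT6 ends.

SLOT1 & SLOT3, SLOT2 & SLOT3, SLOT4 & SLOT6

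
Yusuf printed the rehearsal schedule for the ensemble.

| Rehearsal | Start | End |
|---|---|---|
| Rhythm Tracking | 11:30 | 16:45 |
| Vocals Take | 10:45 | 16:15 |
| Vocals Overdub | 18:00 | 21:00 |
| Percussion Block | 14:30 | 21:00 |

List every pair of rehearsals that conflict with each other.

Percussion Block & Rhythm Tracking, Percussion Block & Vocals Overdub, Percussion Block & Vocals Take, Rhythm Tracking & Vocals Take

Sorted by start: Vocals Take, Rhythm Tracking, Percussion Block, Vocals Overdub.
Rhythm Tracking starts before Vocals Take ends → Vocals Take and Rhythm Tracking overlap.
Percussion Block starts before Vocals Take ends → Vocals Take and Percussion Block overlap.
Vocals Overdub starts after Vocals Take ends.
Percussion Block starts before Rhythm Tracking ends → Rhythm Tracking and Percussion Block overlap.
Vocals Overdub starts after Rhythm Tracking ends.
Vocals Overdub starts before Percussion Block ends → Percussion Block and Vocals Overdub overlap.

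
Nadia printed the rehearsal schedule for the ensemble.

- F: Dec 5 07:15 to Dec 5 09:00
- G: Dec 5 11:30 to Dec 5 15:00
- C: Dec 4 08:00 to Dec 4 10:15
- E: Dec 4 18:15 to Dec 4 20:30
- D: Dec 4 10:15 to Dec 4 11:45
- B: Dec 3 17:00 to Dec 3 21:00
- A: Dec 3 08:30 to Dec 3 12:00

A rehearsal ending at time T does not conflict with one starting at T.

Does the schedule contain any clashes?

No

Sorted by start: A, B, C, D, E, F, G.
B starts after A ends — done with A.
C starts after B ends — done with B.
D starts exactly when C ends (back-to-back, no overlap) — done with C.
E starts after D ends — done with D.
F starts after E ends — done with E.
G starts after F ends.
Every pair is clear; the schedule has no overlaps.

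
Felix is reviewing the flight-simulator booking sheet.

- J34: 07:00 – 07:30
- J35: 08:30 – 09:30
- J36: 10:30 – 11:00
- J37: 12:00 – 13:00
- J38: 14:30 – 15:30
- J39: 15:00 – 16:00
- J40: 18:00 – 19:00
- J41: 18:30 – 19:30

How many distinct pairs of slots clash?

2

Sorted by start: J34, J35, J36, J37, J38, J39, J40, J41.
J35 starts after J34 ends — done with J34.
J36 starts after J35 ends — done with J35.
J37 starts after J36 ends — done with J36.
J38 starts after J37 ends — done with J37.
J39 starts before J38 ends → J38 and J39 overlap.
J40 starts after J38 ends — done with J38.
J40 starts after J39 ends — done with J39.
J41 starts before J40 ends → J40 and J41 overlap.
Overlapping pairs: J38 & J39, J40 & J41 — 2 in total.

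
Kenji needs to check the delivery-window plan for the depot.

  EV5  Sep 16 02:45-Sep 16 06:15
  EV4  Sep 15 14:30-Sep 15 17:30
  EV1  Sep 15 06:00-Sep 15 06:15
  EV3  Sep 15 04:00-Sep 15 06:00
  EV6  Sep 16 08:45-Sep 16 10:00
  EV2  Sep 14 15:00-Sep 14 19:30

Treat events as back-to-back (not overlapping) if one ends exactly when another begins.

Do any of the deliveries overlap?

Sorted by start: EV2, EV3, EV1, EV4, EV5, EV6.
EV3 starts after EV2 ends — done with EV2.
EV1 starts exactly when EV3 ends (back-to-back, no overlap) — done with EV3.
EV4 starts after EV1 ends — done with EV1.
EV5 starts after EV4 ends — done with EV4.
EV6 starts after EV5 ends.
Every pair is clear; the schedule has no overlaps.

No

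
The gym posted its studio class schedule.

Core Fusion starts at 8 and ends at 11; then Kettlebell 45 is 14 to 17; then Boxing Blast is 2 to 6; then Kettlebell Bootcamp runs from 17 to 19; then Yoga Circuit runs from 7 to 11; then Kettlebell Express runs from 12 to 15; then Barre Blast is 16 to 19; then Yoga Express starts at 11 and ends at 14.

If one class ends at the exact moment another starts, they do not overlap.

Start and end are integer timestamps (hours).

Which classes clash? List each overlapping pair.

Two intervals overlap when each starts before the other ends.
Sorted by start: Boxing Blast, Yoga Circuit, Core Fusion, Yoga Express, Kettlebell Express, Kettlebell 45, Barre Blast, Kettlebell Bootcamp.
Yoga Circuit starts after Boxing Blast ends — done with Boxing Blast.
Core Fusion starts before Yoga Circuit ends → Yoga Circuit and Core Fusion overlap.
Yoga Express starts exactly when Yoga Circuit ends (back-to-back, no overlap) — done with Yoga Circuit.
Yoga Express starts exactly when Core Fusion ends (back-to-back, no overlap) — done with Core Fusion.
Kettlebell Express starts before Yoga Express ends → Yoga Express and Kettlebell Express overlap.
Kettlebell 45 starts exactly when Yoga Express ends (back-to-back, no overlap) — done with Yoga Express.
Kettlebell 45 starts before Kettlebell Express ends → Kettlebell Express and Kettlebell 45 overlap.
Barre Blast starts after Kettlebell Express ends — done with Kettlebell Express.
Barre Blast starts before Kettlebell 45 ends → Kettlebell 45 and Barre Blast overlap.
Kettlebell Bootcamp starts exactly when Kettlebell 45 ends (back-to-back, no overlap).
Kettlebell Bootcamp starts before Barre Blast ends → Barre Blast and Kettlebell Bootcamp overlap.

Barre Blast & Kettlebell 45, Barre Blast & Kettlebell Bootcamp, Core Fusion & Yoga Circuit, Kettlebell 45 & Kettlebell Express, Kettlebell Express & Yoga Express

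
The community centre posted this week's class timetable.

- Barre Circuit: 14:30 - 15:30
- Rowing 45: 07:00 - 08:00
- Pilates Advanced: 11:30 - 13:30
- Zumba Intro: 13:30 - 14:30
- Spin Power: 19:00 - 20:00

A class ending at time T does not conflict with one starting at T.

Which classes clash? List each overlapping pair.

Two intervals overlap when each starts before the other ends.
Sorted by start: Rowing 45, Pilates Advanced, Zumba Intro, Barre Circuit, Spin Power.
Pilates Advanced starts after Rowing 45 ends; Rowing 45 is clear from here.
Zumba Intro starts exactly when Pilates Advanced ends (back-to-back, no overlap); Pilates Advanced is clear from here.
Barre Circuit starts exactly when Zumba Intro ends (back-to-back, no overlap); Zumba Intro is clear from here.
Spin Power starts after Barre Circuit ends.

no conflicts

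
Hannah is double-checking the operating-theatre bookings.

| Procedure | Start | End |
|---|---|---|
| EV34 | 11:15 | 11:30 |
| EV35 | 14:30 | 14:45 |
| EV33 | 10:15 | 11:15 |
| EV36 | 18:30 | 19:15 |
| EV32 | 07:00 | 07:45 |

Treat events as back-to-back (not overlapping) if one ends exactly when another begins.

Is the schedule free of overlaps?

Sorted by start: EV32, EV33, EV34, EV35, EV36.
EV33 starts after EV32 ends, so EV32 has no further overlaps.
EV34 starts exactly when EV33 ends (back-to-back, no overlap), so EV33 has no further overlaps.
EV35 starts after EV34 ends, so EV34 has no further overlaps.
EV36 starts after EV35 ends.
Every pair is clear; the schedule has no overlaps.

Yes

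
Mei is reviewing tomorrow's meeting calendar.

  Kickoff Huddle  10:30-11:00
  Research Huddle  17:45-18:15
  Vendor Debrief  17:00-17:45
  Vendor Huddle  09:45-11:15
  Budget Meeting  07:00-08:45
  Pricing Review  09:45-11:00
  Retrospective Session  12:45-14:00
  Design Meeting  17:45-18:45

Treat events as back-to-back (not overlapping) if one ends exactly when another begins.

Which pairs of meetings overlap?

Design Meeting & Research Huddle, Kickoff Huddle & Pricing Review, Kickoff Huddle & Vendor Huddle, Pricing Review & Vendor Huddle

Sorted by start: Budget Meeting, Vendor Huddle, Pricing Review, Kickoff Huddle, Retrospective Session, Vendor Debrief, Design Meeting, Research Huddle.
Vendor Huddle starts after Budget Meeting ends — done with Budget Meeting.
Pricing Review starts before Vendor Huddle ends → Vendor Huddle and Pricing Review overlap.
Kickoff Huddle starts before Vendor Huddle ends → Vendor Huddle and Kickoff Huddle overlap.
Retrospective Session starts after Vendor Huddle ends — done with Vendor Huddle.
Kickoff Huddle starts before Pricing Review ends → Pricing Review and Kickoff Huddle overlap.
Retrospective Session starts after Pricing Review ends — done with Pricing Review.
Retrospective Session starts after Kickoff Huddle ends — done with Kickoff Huddle.
Vendor Debrief starts after Retrospective Session ends — done with Retrospective Session.
Design Meeting starts exactly when Vendor Debrief ends (back-to-back, no overlap) — done with Vendor Debrief.
Research Huddle starts before Design Meeting ends → Design Meeting and Research Huddle overlap.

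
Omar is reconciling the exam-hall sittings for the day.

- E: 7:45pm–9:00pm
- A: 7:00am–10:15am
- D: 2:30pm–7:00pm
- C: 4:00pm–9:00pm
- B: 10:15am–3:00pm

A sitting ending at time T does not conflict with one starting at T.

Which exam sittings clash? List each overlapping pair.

B & D, C & D, C & E

Check each pair: they overlap iff neither finishes before the other starts.
Sorted by start: A, B, D, C, E.
B starts exactly when A ends (back-to-back, no overlap) — done with A.
D starts before B ends → B and D overlap.
C starts after B ends — done with B.
C starts before D ends → D and C overlap.
E starts after D ends.
E starts before C ends → C and E overlap.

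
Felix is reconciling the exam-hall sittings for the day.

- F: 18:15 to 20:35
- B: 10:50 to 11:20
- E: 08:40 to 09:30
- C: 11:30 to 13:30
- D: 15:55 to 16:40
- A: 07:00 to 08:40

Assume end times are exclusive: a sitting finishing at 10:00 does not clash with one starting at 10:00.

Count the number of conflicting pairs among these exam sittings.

Check each pair: they overlap iff neither finishes before the other starts.
Sorted by start: A, E, B, C, D, F.
E starts exactly when A ends (back-to-back, no overlap), so A has no further overlaps.
B starts after E ends, so E has no further overlaps.
C starts after B ends, so B has no further overlaps.
D starts after C ends, so C has no further overlaps.
F starts after D ends.
No pair overlaps.

0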